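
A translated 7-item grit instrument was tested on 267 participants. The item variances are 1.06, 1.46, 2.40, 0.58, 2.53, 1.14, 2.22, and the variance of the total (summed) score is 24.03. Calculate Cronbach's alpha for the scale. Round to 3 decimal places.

α = 0.614

Σσ²ᵢ = 1.06 + 1.46 + 2.40 + 0.58 + 2.53 + 1.14 + 2.22 = 11.39
α = (k/(k−1))·(1 − Σσ²ᵢ/σ²_T) = (7/6)·(1 − 11.39/24.03) = 0.614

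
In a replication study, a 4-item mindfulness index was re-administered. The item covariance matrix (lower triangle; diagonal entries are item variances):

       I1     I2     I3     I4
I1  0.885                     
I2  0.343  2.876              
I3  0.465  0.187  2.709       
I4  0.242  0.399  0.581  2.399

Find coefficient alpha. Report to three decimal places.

ΣVar(i) = 0.885 + 2.876 + 2.709 + 2.399 = 8.869
Σ_{i<j} σ_ij = 2.217
total variance = 8.869 + 2 × 2.217 = 13.303
α = (k/(k−1))·(1 − ΣVar(i)/total variance) = (4/3)·(1 − 8.869/13.303) = 0.444

coefficient alpha = 0.444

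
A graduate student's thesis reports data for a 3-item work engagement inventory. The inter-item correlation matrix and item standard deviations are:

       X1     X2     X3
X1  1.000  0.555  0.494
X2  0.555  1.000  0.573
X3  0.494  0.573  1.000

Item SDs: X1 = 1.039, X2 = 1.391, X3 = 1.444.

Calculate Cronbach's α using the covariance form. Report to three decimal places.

Σσ²ᵢ = 1.039² + 1.391² + 1.444² = 5.0995
Covariances σ_ij = r_ij · s_i · s_j:
  σ(X1,X2) = 0.555 × 1.039 × 1.391 = 0.8021
  σ(X1,X3) = 0.494 × 1.039 × 1.444 = 0.7412
  σ(X2,X3) = 0.573 × 1.391 × 1.444 = 1.1509
σ²_T = Σσ²ᵢ + 2·Σσ_ij = 5.0995 + 2 × 2.6942 = 10.4879
α = (3/2)·(1 − 5.0995/10.4879) = 0.771

α = 0.771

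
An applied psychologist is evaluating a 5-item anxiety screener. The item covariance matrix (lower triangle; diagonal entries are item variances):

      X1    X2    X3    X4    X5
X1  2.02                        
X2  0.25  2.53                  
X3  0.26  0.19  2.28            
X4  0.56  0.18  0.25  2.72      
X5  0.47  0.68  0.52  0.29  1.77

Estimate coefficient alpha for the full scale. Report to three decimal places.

ΣVar(i) = 2.02 + 2.53 + 2.28 + 2.72 + 1.77 = 11.32
Sum of off-diagonal covariances = 3.65
σ²_total = 11.32 + 2 × 3.65 = 18.62
α = (k/(k−1))·(1 − ΣVar(i)/σ²_total) = (5/4)·(1 − 11.32/18.62) = 0.490

α = 0.490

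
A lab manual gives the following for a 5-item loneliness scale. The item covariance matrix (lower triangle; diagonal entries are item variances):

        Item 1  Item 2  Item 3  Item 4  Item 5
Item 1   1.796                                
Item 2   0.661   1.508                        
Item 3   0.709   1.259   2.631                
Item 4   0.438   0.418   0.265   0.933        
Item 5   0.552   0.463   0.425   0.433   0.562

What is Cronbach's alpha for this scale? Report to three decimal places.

α = 0.753

sum of item variances = 1.796 + 1.508 + 2.631 + 0.933 + 0.562 = 7.430
Sum of the distinct covariances = 5.623
σ²_T = 7.430 + 2 × 5.623 = 18.676
α = (k/(k−1))·(1 − sum of item variances/σ²_T) = (5/4)·(1 − 7.430/18.676) = 0.753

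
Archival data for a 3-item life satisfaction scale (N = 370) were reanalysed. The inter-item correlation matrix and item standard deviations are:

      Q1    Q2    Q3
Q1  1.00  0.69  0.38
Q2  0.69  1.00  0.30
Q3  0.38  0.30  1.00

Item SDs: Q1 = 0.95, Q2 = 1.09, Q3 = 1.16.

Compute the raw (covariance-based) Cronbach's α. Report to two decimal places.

Σσ²ᵢ = 0.95² + 1.09² + 1.16² = 3.4362
Covariances σ_ij = r_ij · s_i · s_j:
  σ(Q1,Q2) = 0.69 × 0.95 × 1.09 = 0.7145
  σ(Q1,Q3) = 0.38 × 0.95 × 1.16 = 0.4188
  σ(Q2,Q3) = 0.30 × 1.09 × 1.16 = 0.3793
σ²_T = Σσ²ᵢ + 2·Σσ_ij = 3.4362 + 2 × 1.5126 = 6.4614
α = (3/2)·(1 − 3.4362/6.4614) = 0.70

Cronbach's α = 0.70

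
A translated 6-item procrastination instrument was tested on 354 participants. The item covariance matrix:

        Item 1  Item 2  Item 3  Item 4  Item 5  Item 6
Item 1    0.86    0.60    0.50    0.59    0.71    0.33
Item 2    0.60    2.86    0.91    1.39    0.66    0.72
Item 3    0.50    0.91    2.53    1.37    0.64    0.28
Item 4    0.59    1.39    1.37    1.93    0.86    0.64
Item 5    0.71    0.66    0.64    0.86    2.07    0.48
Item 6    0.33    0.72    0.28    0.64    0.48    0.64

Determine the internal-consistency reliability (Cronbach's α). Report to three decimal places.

ΣVar(i) = 0.86 + 2.86 + 2.53 + 1.93 + 2.07 + 0.64 = 10.89
Sum of the distinct covariances = 10.68
σ²_total = 10.89 + 2 × 10.68 = 32.25
α = (k/(k−1))·(1 − ΣVar(i)/σ²_total) = (6/5)·(1 − 10.89/32.25) = 0.795

Cronbach's α = 0.795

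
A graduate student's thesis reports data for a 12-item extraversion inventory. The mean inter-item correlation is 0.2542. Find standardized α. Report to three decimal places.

Standardized α = k·r̄ / (1 + (k−1)·r̄) = 12 × 0.2542 / (1 + 11 × 0.2542)
  = 3.0504 / 3.7962 = 0.804

standardized α = 0.804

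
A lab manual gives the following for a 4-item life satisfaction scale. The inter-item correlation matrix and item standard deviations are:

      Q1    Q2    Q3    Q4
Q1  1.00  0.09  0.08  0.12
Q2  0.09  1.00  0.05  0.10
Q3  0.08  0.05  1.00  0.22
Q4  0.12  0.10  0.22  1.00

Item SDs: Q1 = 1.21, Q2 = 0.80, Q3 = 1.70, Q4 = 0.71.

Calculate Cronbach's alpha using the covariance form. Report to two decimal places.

Σσ²ᵢ = 1.21² + 0.80² + 1.70² + 0.71² = 5.4982
Covariances σ_ij = r_ij · s_i · s_j:
  σ(Q1,Q2) = 0.09 × 1.21 × 0.80 = 0.0871
  σ(Q1,Q3) = 0.08 × 1.21 × 1.70 = 0.1646
  σ(Q1,Q4) = 0.12 × 1.21 × 0.71 = 0.1031
  σ(Q2,Q3) = 0.05 × 0.80 × 1.70 = 0.0680
  σ(Q2,Q4) = 0.10 × 0.80 × 0.71 = 0.0568
  σ(Q3,Q4) = 0.22 × 1.70 × 0.71 = 0.2655
σ²_T = Σσ²ᵢ + 2·Σσ_ij = 5.4982 + 2 × 0.7451 = 6.9884
α = (4/3)·(1 − 5.4982/6.9884) = 0.28

α = 0.28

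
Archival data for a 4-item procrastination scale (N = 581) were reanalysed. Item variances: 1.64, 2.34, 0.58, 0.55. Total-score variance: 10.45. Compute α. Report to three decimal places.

ΣVar(i) = 1.64 + 2.34 + 0.58 + 0.55 = 5.11
α = (k/(k−1))·(1 − ΣVar(i)/total variance) = (4/3)·(1 − 5.11/10.45) = 0.681

α = 0.681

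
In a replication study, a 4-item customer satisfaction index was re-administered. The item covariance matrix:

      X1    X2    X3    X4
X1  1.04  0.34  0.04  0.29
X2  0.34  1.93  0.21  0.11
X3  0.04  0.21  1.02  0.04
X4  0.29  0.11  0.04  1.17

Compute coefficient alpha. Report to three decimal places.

coefficient alpha = 0.380

sum of item variances = 1.04 + 1.93 + 1.02 + 1.17 = 5.16
Sum of the distinct covariances = 1.03
total variance = 5.16 + 2 × 1.03 = 7.22
α = (k/(k−1))·(1 − sum of item variances/total variance) = (4/3)·(1 − 5.16/7.22) = 0.380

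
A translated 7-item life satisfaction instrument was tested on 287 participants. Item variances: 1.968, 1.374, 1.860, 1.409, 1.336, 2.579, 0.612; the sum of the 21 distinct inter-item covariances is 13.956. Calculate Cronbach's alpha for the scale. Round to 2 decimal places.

Cronbach's alpha = 0.83

sum of item variances = 1.968 + 1.374 + 1.860 + 1.409 + 1.336 + 2.579 + 0.612 = 11.138
Sum of distinct covariances = 13.956
σ²_total = sum of item variances + 2·Σcov = 11.138 + 2 × 13.956 = 39.050
α = (7/6)·(1 − 11.138/39.050) = 0.83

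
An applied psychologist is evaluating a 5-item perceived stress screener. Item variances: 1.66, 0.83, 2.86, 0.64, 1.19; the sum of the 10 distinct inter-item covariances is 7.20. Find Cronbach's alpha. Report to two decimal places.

Cronbach's alpha = 0.83

Σσᵢ² = 1.66 + 0.83 + 2.86 + 0.64 + 1.19 = 7.18
Sum of distinct covariances = 7.20
σ²_total = Σσᵢ² + 2·Σcov = 7.18 + 2 × 7.20 = 21.58
α = (5/4)·(1 − 7.18/21.58) = 0.83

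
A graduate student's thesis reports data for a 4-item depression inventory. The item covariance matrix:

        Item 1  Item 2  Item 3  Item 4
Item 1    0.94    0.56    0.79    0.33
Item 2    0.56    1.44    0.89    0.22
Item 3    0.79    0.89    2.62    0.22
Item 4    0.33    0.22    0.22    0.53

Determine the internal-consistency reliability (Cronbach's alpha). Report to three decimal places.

sum of item variances = 0.94 + 1.44 + 2.62 + 0.53 = 5.53
Sum of off-diagonal covariances = 3.01
total variance = 5.53 + 2 × 3.01 = 11.55
α = (k/(k−1))·(1 − sum of item variances/total variance) = (4/3)·(1 − 5.53/11.55) = 0.695

α = 0.695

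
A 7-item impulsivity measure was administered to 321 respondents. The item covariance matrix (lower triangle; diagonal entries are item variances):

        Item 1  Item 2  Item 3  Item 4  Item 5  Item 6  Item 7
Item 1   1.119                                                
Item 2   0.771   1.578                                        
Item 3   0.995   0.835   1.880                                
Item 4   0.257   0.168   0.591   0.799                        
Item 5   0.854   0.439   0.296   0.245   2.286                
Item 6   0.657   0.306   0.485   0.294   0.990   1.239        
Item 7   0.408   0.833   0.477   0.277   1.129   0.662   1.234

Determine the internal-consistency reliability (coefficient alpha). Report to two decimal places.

coefficient alpha = 0.82

sum of item variances = 1.119 + 1.578 + 1.880 + 0.799 + 2.286 + 1.239 + 1.234 = 10.135
Σ_{i<j} σ_ij = 11.969
σ²_T = 10.135 + 2 × 11.969 = 34.073
α = (k/(k−1))·(1 − sum of item variances/σ²_T) = (7/6)·(1 − 10.135/34.073) = 0.82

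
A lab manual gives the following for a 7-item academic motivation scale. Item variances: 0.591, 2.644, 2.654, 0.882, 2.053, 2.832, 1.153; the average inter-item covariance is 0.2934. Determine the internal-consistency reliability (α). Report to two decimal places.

Σσᵢ² = 0.591 + 2.644 + 2.654 + 0.882 + 2.053 + 2.832 + 1.153 = 12.809
Sum of the 21 distinct covariances = 21 × 0.2934 = 6.1614
σ²_T = Σσᵢ² + 2·Σcov = 12.809 + 2 × 6.1614 = 25.1318
α = (7/6)·(1 − 12.809/25.1318) = 0.57

α = 0.57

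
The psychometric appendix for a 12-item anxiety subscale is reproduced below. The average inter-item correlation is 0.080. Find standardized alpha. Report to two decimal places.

Standardized α = k·r̄ / (1 + (k−1)·r̄) = 12 × 0.080 / (1 + 11 × 0.080)
  = 0.9600 / 1.8800 = 0.51

α = 0.51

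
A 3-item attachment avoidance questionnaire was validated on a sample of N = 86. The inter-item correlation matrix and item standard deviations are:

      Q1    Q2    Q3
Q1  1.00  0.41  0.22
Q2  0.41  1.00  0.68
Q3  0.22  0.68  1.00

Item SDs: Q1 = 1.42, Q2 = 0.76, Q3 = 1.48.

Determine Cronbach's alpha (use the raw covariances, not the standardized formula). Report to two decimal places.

Σσ²ᵢ = 1.42² + 0.76² + 1.48² = 4.7844
Covariances σ_ij = r_ij · s_i · s_j:
  σ(Q1,Q2) = 0.41 × 1.42 × 0.76 = 0.4425
  σ(Q1,Q3) = 0.22 × 1.42 × 1.48 = 0.4624
  σ(Q2,Q3) = 0.68 × 0.76 × 1.48 = 0.7649
σ²_T = Σσ²ᵢ + 2·Σσ_ij = 4.7844 + 2 × 1.6698 = 8.1240
α = (3/2)·(1 − 4.7844/8.1240) = 0.62

Cronbach's alpha = 0.62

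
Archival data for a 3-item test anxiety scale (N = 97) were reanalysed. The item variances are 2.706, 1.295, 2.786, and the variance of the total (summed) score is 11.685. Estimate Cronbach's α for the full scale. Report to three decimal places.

sum of item variances = 2.706 + 1.295 + 2.786 = 6.787
α = (k/(k−1))·(1 − sum of item variances/total variance) = (3/2)·(1 − 6.787/11.685) = 0.629

α = 0.629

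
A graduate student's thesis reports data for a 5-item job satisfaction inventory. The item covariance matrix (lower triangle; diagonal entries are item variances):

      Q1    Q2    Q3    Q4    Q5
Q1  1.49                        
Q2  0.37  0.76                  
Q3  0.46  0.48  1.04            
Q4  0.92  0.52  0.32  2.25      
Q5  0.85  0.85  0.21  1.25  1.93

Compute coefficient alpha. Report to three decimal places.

ΣVar(i) = 1.49 + 0.76 + 1.04 + 2.25 + 1.93 = 7.47
Sum of the distinct covariances = 6.23
Var(T) = 7.47 + 2 × 6.23 = 19.93
α = (k/(k−1))·(1 − ΣVar(i)/Var(T)) = (5/4)·(1 − 7.47/19.93) = 0.781

coefficient alpha = 0.781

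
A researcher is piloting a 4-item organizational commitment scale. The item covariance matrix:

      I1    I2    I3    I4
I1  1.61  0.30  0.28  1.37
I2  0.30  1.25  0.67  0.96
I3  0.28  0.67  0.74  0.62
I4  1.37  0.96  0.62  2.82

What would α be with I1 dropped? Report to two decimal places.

Remaining items: I2, I3, I4 (k = 3).
Σσ²ᵢ = 1.25 + 0.74 + 2.82 = 4.81
σ²_total = 4.81 + 2 × 2.25 = 9.31
α (item deleted) = (3/2)·(1 − 4.81/9.31) = 0.73

α = 0.73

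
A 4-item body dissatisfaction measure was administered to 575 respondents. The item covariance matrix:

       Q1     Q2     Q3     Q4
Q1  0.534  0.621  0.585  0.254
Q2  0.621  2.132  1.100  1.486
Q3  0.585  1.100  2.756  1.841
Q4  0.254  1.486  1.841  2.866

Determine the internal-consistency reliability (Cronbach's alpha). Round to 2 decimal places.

Cronbach's alpha = 0.78

Σσᵢ² = 0.534 + 2.132 + 2.756 + 2.866 = 8.288
Σ_{i<j} σ_ij = 5.887
σ²_total = 8.288 + 2 × 5.887 = 20.062
α = (k/(k−1))·(1 − Σσᵢ²/σ²_total) = (4/3)·(1 − 8.288/20.062) = 0.78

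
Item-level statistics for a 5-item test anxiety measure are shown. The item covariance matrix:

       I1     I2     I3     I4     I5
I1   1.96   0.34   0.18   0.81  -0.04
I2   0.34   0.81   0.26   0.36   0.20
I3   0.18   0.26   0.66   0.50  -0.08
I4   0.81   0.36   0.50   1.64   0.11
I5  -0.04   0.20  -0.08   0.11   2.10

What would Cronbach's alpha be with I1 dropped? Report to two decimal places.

α = 0.46

Remaining items: I2, I3, I4, I5 (k = 4).
Σσᵢ² = 0.81 + 0.66 + 1.64 + 2.10 = 5.21
total variance = 5.21 + 2 × 1.35 = 7.91
α (item deleted) = (4/3)·(1 − 5.21/7.91) = 0.46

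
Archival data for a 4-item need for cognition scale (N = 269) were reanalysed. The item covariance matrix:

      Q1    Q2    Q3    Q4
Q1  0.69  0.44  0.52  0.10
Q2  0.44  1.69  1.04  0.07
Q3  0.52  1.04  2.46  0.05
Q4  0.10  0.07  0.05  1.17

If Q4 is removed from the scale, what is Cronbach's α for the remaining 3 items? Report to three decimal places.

Remaining items: Q1, Q2, Q3 (k = 3).
sum of item variances = 0.69 + 1.69 + 2.46 = 4.84
Var(T) = 4.84 + 2 × 2.00 = 8.84
α (item deleted) = (3/2)·(1 − 4.84/8.84) = 0.679

α = 0.679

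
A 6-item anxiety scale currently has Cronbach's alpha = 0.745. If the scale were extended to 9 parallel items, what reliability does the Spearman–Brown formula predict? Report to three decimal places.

predicted reliability = 0.814

Length factor m = 9/6 = 1.5000
α' = m·α / (1 + (m−1)·α)
   = 9/6 × 0.745 / (1 + (9/6 − 1) × 0.745)
   = 1.1175 / 1.3725 = 0.814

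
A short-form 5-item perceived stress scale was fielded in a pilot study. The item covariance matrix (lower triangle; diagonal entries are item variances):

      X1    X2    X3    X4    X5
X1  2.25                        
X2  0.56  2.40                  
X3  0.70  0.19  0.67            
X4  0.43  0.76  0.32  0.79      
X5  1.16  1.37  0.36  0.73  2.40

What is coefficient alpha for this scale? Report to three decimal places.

α = 0.759

sum of item variances = 2.25 + 2.40 + 0.67 + 0.79 + 2.40 = 8.51
Sum of off-diagonal covariances = 6.58
Var(T) = 8.51 + 2 × 6.58 = 21.67
α = (k/(k−1))·(1 − sum of item variances/Var(T)) = (5/4)·(1 − 8.51/21.67) = 0.759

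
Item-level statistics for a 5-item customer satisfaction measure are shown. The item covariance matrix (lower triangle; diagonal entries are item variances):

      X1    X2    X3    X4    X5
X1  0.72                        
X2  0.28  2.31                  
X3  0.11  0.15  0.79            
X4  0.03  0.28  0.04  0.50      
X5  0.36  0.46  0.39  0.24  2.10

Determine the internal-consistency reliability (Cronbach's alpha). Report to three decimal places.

Cronbach's alpha = 0.527

sum of item variances = 0.72 + 2.31 + 0.79 + 0.50 + 2.10 = 6.42
Σ_{i<j} σ_ij = 2.34
σ²_total = 6.42 + 2 × 2.34 = 11.10
α = (k/(k−1))·(1 − sum of item variances/σ²_total) = (5/4)·(1 − 6.42/11.10) = 0.527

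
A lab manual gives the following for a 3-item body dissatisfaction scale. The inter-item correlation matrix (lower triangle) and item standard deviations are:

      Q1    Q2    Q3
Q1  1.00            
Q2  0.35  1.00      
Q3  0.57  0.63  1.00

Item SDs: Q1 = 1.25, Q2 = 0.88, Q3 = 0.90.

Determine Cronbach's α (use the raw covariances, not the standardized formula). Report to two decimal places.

Σσ²ᵢ = 1.25² + 0.88² + 0.90² = 3.1469
Covariances σ_ij = r_ij · s_i · s_j:
  σ(Q1,Q2) = 0.35 × 1.25 × 0.88 = 0.3850
  σ(Q1,Q3) = 0.57 × 1.25 × 0.90 = 0.6412
  σ(Q2,Q3) = 0.63 × 0.88 × 0.90 = 0.4990
σ²_T = Σσ²ᵢ + 2·Σσ_ij = 3.1469 + 2 × 1.5252 = 6.1973
α = (3/2)·(1 − 3.1469/6.1973) = 0.74

Cronbach's α = 0.74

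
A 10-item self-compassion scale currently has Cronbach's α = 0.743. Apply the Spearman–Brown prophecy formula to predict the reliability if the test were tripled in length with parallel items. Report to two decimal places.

predicted reliability = 0.90

Length factor m = 3
α' = m·α / (1 + (m−1)·α)
   = 3 × 0.743 / (1 + (3 − 1) × 0.743)
   = 2.2290 / 2.4860 = 0.90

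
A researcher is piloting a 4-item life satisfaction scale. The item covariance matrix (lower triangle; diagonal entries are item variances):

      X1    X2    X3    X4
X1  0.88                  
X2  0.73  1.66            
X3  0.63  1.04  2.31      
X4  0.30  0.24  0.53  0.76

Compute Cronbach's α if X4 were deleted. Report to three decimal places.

α = 0.746

Remaining items: X1, X2, X3 (k = 3).
ΣVar(i) = 0.88 + 1.66 + 2.31 = 4.85
Var(T) = 4.85 + 2 × 2.40 = 9.65
α (item deleted) = (3/2)·(1 − 4.85/9.65) = 0.746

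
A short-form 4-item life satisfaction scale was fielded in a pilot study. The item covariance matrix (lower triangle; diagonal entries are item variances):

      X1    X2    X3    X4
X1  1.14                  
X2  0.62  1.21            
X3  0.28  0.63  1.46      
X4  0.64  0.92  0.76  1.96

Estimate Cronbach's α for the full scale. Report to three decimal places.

Σσᵢ² = 1.14 + 1.21 + 1.46 + 1.96 = 5.77
Σ_{i<j} σ_ij = 3.85
σ²_total = 5.77 + 2 × 3.85 = 13.47
α = (k/(k−1))·(1 − Σσᵢ²/σ²_total) = (4/3)·(1 − 5.77/13.47) = 0.762

α = 0.762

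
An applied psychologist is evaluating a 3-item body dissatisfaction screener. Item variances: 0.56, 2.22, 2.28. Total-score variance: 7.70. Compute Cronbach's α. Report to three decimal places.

sum of item variances = 0.56 + 2.22 + 2.28 = 5.06
α = (k/(k−1))·(1 − sum of item variances/total variance) = (3/2)·(1 − 5.06/7.70) = 0.514

α = 0.514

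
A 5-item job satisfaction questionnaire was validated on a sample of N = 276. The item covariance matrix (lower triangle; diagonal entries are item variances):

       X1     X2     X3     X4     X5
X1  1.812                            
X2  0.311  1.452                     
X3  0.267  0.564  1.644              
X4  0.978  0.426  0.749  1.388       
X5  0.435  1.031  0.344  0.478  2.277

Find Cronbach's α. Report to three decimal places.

sum of item variances = 1.812 + 1.452 + 1.644 + 1.388 + 2.277 = 8.573
Σ_{i<j} σ_ij = 5.583
σ²_T = 8.573 + 2 × 5.583 = 19.739
α = (k/(k−1))·(1 − sum of item variances/σ²_T) = (5/4)·(1 − 8.573/19.739) = 0.707

α = 0.707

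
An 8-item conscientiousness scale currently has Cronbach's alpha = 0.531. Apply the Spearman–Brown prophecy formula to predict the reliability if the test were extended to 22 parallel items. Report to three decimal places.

predicted reliability = 0.757

Length factor m = 22/8 = 2.7500
α' = m·α / (1 + (m−1)·α)
   = 22/8 × 0.531 / (1 + (22/8 − 1) × 0.531)
   = 1.4603 / 1.9293 = 0.757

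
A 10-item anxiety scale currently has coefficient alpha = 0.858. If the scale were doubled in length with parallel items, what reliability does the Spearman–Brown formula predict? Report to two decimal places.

predicted reliability = 0.92

Length factor m = 2
α' = m·α / (1 + (m−1)·α)
   = 2 × 0.858 / (1 + (2 − 1) × 0.858)
   = 1.7160 / 1.8580 = 0.92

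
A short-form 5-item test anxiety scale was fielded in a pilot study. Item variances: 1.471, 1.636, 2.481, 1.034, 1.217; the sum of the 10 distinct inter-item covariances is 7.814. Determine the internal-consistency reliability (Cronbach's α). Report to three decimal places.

α = 0.832

Σσ²ᵢ = 1.471 + 1.636 + 2.481 + 1.034 + 1.217 = 7.839
Sum of distinct covariances = 7.814
total variance = Σσ²ᵢ + 2·Σcov = 7.839 + 2 × 7.814 = 23.467
α = (5/4)·(1 − 7.839/23.467) = 0.832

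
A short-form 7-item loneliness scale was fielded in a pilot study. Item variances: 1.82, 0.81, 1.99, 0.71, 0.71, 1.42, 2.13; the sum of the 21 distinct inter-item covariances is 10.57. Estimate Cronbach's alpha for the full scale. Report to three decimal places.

α = 0.803

Σσᵢ² = 1.82 + 0.81 + 1.99 + 0.71 + 0.71 + 1.42 + 2.13 = 9.59
Sum of distinct covariances = 10.57
σ²_T = Σσᵢ² + 2·Σcov = 9.59 + 2 × 10.57 = 30.73
α = (7/6)·(1 − 9.59/30.73) = 0.803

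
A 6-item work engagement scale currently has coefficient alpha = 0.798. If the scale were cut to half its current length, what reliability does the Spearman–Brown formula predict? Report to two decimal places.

Length factor m = 1/2
α' = m·α / (1 − (1−m)·α)
   = 1/2 × 0.798 / (1 − (1 − 1/2) × 0.798)
   = 0.3990 / 0.6010 = 0.66

predicted reliability = 0.66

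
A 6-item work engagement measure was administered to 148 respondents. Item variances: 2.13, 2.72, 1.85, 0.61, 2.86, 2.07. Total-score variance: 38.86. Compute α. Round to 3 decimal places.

α = 0.822

sum of item variances = 2.13 + 2.72 + 1.85 + 0.61 + 2.86 + 2.07 = 12.24
α = (k/(k−1))·(1 − sum of item variances/σ²_total) = (6/5)·(1 − 12.24/38.86) = 0.822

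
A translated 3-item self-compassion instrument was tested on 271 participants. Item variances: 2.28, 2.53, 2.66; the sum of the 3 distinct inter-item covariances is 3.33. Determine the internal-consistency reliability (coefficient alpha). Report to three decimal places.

ΣVar(i) = 2.28 + 2.53 + 2.66 = 7.47
Sum of distinct covariances = 3.33
Var(T) = ΣVar(i) + 2·Σcov = 7.47 + 2 × 3.33 = 14.13
α = (3/2)·(1 − 7.47/14.13) = 0.707

α = 0.707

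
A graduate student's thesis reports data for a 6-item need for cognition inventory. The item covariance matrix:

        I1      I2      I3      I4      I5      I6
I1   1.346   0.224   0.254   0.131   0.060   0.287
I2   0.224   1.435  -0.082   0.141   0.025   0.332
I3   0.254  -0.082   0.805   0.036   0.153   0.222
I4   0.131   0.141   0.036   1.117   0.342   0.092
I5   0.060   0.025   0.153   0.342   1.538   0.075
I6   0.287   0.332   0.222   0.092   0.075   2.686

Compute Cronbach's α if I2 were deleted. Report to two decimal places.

Cronbach's α = 0.38

Remaining items: I1, I3, I4, I5, I6 (k = 5).
sum of item variances = 1.346 + 0.805 + 1.117 + 1.538 + 2.686 = 7.492
Var(T) = 7.492 + 2 × 1.652 = 10.796
α (item deleted) = (5/4)·(1 − 7.492/10.796) = 0.38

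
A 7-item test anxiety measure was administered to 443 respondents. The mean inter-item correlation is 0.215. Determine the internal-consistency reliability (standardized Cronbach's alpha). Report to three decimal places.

standardized Cronbach's alpha = 0.657

Standardized α = k·r̄ / (1 + (k−1)·r̄) = 7 × 0.215 / (1 + 6 × 0.215)
  = 1.5050 / 2.2900 = 0.657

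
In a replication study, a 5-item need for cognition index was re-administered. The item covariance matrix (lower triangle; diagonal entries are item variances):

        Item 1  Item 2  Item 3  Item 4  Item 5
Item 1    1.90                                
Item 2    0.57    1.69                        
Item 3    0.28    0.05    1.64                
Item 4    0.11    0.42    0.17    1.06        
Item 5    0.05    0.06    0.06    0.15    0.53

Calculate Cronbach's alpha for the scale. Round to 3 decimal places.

α = 0.450

ΣVar(i) = 1.90 + 1.69 + 1.64 + 1.06 + 0.53 = 6.82
Σ_{i<j} σ_ij = 1.92
Var(T) = 6.82 + 2 × 1.92 = 10.66
α = (k/(k−1))·(1 − ΣVar(i)/Var(T)) = (5/4)·(1 − 6.82/10.66) = 0.450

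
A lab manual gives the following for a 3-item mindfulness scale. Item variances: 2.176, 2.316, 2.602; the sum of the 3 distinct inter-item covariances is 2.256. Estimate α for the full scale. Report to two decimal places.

α = 0.58

sum of item variances = 2.176 + 2.316 + 2.602 = 7.094
Sum of distinct covariances = 2.256
σ²_T = sum of item variances + 2·Σcov = 7.094 + 2 × 2.256 = 11.606
α = (3/2)·(1 − 7.094/11.606) = 0.58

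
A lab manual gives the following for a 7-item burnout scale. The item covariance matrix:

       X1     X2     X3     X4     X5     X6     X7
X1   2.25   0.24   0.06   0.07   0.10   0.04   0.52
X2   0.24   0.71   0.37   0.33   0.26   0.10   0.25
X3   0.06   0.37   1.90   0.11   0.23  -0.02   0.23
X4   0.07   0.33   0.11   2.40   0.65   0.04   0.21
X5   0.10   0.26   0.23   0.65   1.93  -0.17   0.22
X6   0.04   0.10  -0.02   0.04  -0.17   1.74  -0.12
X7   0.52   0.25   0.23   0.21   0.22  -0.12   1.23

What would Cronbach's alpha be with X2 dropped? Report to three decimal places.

Remaining items: X1, X3, X4, X5, X6, X7 (k = 6).
ΣVar(i) = 2.25 + 1.90 + 2.40 + 1.93 + 1.74 + 1.23 = 11.45
total variance = 11.45 + 2 × 2.17 = 15.79
α (item deleted) = (6/5)·(1 − 11.45/15.79) = 0.330

Cronbach's alpha = 0.330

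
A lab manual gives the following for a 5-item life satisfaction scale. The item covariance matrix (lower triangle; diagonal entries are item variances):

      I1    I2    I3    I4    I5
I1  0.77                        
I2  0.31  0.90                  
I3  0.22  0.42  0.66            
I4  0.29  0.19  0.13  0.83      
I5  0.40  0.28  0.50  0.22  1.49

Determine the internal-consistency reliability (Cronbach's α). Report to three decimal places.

α = 0.700

Σσ²ᵢ = 0.77 + 0.90 + 0.66 + 0.83 + 1.49 = 4.65
Sum of the distinct covariances = 2.96
total variance = 4.65 + 2 × 2.96 = 10.57
α = (k/(k−1))·(1 − Σσ²ᵢ/total variance) = (5/4)·(1 − 4.65/10.57) = 0.700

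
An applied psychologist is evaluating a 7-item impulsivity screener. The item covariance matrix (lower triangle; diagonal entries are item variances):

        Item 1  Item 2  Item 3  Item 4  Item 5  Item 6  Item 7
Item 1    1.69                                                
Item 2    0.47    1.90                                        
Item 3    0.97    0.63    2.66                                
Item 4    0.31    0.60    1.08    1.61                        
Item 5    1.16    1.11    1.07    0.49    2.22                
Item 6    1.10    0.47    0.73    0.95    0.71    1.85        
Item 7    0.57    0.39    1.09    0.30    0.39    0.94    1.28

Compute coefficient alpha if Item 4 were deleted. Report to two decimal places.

Remaining items: Item 1, Item 2, Item 3, Item 5, Item 6, Item 7 (k = 6).
ΣVar(i) = 1.69 + 1.90 + 2.66 + 2.22 + 1.85 + 1.28 = 11.60
total variance = 11.60 + 2 × 11.80 = 35.20
α (item deleted) = (6/5)·(1 − 11.60/35.20) = 0.80

coefficient alpha = 0.80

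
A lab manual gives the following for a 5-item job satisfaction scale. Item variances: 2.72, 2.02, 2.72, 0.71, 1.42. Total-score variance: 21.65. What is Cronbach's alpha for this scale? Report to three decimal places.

α = 0.696

Σσ²ᵢ = 2.72 + 2.02 + 2.72 + 0.71 + 1.42 = 9.59
α = (k/(k−1))·(1 − Σσ²ᵢ/total variance) = (5/4)·(1 − 9.59/21.65) = 0.696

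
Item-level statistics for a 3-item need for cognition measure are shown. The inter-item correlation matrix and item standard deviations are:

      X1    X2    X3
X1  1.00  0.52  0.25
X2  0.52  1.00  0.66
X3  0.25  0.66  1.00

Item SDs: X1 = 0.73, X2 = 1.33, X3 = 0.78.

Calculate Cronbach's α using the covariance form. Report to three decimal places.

Σσ²ᵢ = 0.73² + 1.33² + 0.78² = 2.9102
Covariances σ_ij = r_ij · s_i · s_j:
  σ(X1,X2) = 0.52 × 0.73 × 1.33 = 0.5049
  σ(X1,X3) = 0.25 × 0.73 × 0.78 = 0.1424
  σ(X2,X3) = 0.66 × 1.33 × 0.78 = 0.6847
σ²_T = Σσ²ᵢ + 2·Σσ_ij = 2.9102 + 2 × 1.3320 = 5.5742
α = (3/2)·(1 − 2.9102/5.5742) = 0.717

Cronbach's α = 0.717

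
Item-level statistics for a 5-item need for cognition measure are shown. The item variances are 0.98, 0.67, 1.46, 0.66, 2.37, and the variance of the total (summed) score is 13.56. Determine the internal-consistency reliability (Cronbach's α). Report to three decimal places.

α = 0.684

Σσ²ᵢ = 0.98 + 0.67 + 1.46 + 0.66 + 2.37 = 6.14
α = (k/(k−1))·(1 − Σσ²ᵢ/σ²_total) = (5/4)·(1 − 6.14/13.56) = 0.684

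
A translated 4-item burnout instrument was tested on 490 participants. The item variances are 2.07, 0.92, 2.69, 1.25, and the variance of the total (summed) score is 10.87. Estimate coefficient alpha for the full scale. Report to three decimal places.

α = 0.483

Σσ²ᵢ = 2.07 + 0.92 + 2.69 + 1.25 = 6.93
α = (k/(k−1))·(1 − Σσ²ᵢ/σ²_total) = (4/3)·(1 − 6.93/10.87) = 0.483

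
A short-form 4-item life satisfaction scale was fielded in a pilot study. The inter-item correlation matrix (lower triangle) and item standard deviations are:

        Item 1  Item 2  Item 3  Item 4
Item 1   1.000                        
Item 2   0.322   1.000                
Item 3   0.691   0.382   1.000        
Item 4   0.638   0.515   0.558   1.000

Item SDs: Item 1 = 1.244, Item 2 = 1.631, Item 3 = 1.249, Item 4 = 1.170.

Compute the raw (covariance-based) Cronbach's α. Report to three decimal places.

Σσ²ᵢ = 1.244² + 1.631² + 1.249² + 1.170² = 7.1366
Covariances σ_ij = r_ij · s_i · s_j:
  σ(Item 1,Item 2) = 0.322 × 1.244 × 1.631 = 0.6533
  σ(Item 1,Item 3) = 0.691 × 1.244 × 1.249 = 1.0736
  σ(Item 1,Item 4) = 0.638 × 1.244 × 1.170 = 0.9286
  σ(Item 2,Item 3) = 0.382 × 1.631 × 1.249 = 0.7782
  σ(Item 2,Item 4) = 0.515 × 1.631 × 1.170 = 0.9828
  σ(Item 3,Item 4) = 0.558 × 1.249 × 1.170 = 0.8154
σ²_T = Σσ²ᵢ + 2·Σσ_ij = 7.1366 + 2 × 5.2319 = 17.6004
α = (4/3)·(1 − 7.1366/17.6004) = 0.793

Cronbach's α = 0.793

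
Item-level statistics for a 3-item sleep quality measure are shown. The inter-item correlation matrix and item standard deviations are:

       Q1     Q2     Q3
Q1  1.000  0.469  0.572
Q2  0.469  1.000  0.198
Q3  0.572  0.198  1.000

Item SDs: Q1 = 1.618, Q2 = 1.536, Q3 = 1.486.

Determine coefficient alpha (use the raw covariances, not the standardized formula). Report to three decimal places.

coefficient alpha = 0.682

Σσ²ᵢ = 1.618² + 1.536² + 1.486² = 7.1854
Covariances σ_ij = r_ij · s_i · s_j:
  σ(Q1,Q2) = 0.469 × 1.618 × 1.536 = 1.1656
  σ(Q1,Q3) = 0.572 × 1.618 × 1.486 = 1.3753
  σ(Q2,Q3) = 0.198 × 1.536 × 1.486 = 0.4519
σ²_T = Σσ²ᵢ + 2·Σσ_ij = 7.1854 + 2 × 2.9928 = 13.1710
α = (3/2)·(1 − 7.1854/13.1710) = 0.682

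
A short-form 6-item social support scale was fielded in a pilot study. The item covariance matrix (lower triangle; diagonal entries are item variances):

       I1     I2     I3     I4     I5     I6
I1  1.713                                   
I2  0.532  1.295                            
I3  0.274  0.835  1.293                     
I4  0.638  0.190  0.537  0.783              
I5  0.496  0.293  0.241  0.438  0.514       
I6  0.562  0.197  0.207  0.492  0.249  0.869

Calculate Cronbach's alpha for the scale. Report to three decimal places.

Cronbach's alpha = 0.788

Σσ²ᵢ = 1.713 + 1.295 + 1.293 + 0.783 + 0.514 + 0.869 = 6.467
Sum of off-diagonal covariances = 6.181
σ²_total = 6.467 + 2 × 6.181 = 18.829
α = (k/(k−1))·(1 − Σσ²ᵢ/σ²_total) = (6/5)·(1 − 6.467/18.829) = 0.788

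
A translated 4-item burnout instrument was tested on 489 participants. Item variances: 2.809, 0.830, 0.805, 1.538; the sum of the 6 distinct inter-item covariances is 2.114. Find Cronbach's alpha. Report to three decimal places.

Σσ²ᵢ = 2.809 + 0.830 + 0.805 + 1.538 = 5.982
Sum of distinct covariances = 2.114
Var(T) = Σσ²ᵢ + 2·Σcov = 5.982 + 2 × 2.114 = 10.210
α = (4/3)·(1 − 5.982/10.210) = 0.552

α = 0.552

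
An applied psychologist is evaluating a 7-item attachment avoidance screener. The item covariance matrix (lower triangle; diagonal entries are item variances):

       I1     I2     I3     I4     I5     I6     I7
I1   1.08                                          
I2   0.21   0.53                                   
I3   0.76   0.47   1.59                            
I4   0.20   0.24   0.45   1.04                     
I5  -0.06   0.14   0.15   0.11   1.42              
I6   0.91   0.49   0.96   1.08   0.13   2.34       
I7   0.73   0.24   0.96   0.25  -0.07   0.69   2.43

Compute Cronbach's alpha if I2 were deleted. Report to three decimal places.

Remaining items: I1, I3, I4, I5, I6, I7 (k = 6).
Σσᵢ² = 1.08 + 1.59 + 1.04 + 1.42 + 2.34 + 2.43 = 9.90
σ²_total = 9.90 + 2 × 7.25 = 24.40
α (item deleted) = (6/5)·(1 − 9.90/24.40) = 0.713

α = 0.713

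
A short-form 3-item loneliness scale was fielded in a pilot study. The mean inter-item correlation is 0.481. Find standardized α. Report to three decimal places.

Standardized α = k·r̄ / (1 + (k−1)·r̄) = 3 × 0.481 / (1 + 2 × 0.481)
  = 1.4430 / 1.9620 = 0.735

α = 0.735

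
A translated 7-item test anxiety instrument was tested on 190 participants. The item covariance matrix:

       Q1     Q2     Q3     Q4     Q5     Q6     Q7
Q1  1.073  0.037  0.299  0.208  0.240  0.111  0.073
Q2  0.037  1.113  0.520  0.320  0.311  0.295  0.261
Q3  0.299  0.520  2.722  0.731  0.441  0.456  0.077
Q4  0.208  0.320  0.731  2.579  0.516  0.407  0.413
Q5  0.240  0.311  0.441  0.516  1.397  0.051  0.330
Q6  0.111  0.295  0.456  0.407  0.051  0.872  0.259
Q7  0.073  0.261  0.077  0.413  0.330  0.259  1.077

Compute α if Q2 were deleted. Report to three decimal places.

Remaining items: Q1, Q3, Q4, Q5, Q6, Q7 (k = 6).
Σσ²ᵢ = 1.073 + 2.722 + 2.579 + 1.397 + 0.872 + 1.077 = 9.720
σ²_T = 9.720 + 2 × 4.612 = 18.944
α (item deleted) = (6/5)·(1 − 9.720/18.944) = 0.584

α = 0.584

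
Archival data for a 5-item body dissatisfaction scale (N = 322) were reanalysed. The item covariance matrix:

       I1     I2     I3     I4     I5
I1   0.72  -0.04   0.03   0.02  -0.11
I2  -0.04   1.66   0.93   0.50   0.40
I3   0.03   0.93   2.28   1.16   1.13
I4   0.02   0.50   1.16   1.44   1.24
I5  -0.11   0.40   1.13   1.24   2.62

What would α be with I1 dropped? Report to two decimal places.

α = 0.76

Remaining items: I2, I3, I4, I5 (k = 4).
sum of item variances = 1.66 + 2.28 + 1.44 + 2.62 = 8.00
Var(T) = 8.00 + 2 × 5.36 = 18.72
α (item deleted) = (4/3)·(1 − 8.00/18.72) = 0.76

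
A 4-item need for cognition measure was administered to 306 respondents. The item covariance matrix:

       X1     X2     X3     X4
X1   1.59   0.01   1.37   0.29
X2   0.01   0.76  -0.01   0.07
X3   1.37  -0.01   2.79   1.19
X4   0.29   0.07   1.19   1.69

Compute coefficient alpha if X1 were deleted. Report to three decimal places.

coefficient alpha = 0.484

Remaining items: X2, X3, X4 (k = 3).
sum of item variances = 0.76 + 2.79 + 1.69 = 5.24
σ²_total = 5.24 + 2 × 1.25 = 7.74
α (item deleted) = (3/2)·(1 − 5.24/7.74) = 0.484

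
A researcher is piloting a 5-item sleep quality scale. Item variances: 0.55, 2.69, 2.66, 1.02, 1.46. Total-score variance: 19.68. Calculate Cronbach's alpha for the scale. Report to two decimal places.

ΣVar(i) = 0.55 + 2.69 + 2.66 + 1.02 + 1.46 = 8.38
α = (k/(k−1))·(1 − ΣVar(i)/Var(T)) = (5/4)·(1 − 8.38/19.68) = 0.72

Cronbach's alpha = 0.72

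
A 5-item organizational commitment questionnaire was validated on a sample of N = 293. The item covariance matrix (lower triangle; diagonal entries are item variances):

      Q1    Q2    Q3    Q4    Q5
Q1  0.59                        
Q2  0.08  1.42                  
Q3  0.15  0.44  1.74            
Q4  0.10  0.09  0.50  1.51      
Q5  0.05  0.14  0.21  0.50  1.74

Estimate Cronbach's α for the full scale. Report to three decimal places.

α = 0.490

ΣVar(i) = 0.59 + 1.42 + 1.74 + 1.51 + 1.74 = 7.00
Sum of off-diagonal covariances = 2.26
σ²_T = 7.00 + 2 × 2.26 = 11.52
α = (k/(k−1))·(1 − ΣVar(i)/σ²_T) = (5/4)·(1 − 7.00/11.52) = 0.490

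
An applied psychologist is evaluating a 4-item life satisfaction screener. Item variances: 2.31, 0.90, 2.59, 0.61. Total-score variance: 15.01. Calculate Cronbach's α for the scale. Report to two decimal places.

α = 0.76

Σσᵢ² = 2.31 + 0.90 + 2.59 + 0.61 = 6.41
α = (k/(k−1))·(1 − Σσᵢ²/σ²_total) = (4/3)·(1 − 6.41/15.01) = 0.76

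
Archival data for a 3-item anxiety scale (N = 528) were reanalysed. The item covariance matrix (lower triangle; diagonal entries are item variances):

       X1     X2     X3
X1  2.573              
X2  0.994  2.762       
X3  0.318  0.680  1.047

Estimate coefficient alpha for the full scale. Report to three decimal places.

Σσ²ᵢ = 2.573 + 2.762 + 1.047 = 6.382
Sum of off-diagonal covariances = 1.992
σ²_total = 6.382 + 2 × 1.992 = 10.366
α = (k/(k−1))·(1 − Σσ²ᵢ/σ²_total) = (3/2)·(1 − 6.382/10.366) = 0.577

α = 0.577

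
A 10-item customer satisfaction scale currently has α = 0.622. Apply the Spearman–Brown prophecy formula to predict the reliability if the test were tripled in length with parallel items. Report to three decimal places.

predicted reliability = 0.832

Length factor m = 3
α' = m·α / (1 + (m−1)·α)
   = 3 × 0.622 / (1 + (3 − 1) × 0.622)
   = 1.8660 / 2.2440 = 0.832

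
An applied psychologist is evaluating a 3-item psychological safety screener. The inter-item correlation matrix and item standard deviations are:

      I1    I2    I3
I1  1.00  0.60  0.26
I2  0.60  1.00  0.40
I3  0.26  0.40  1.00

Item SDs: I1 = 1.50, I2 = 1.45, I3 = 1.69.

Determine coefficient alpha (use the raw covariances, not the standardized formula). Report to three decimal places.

α = 0.674

Σσ²ᵢ = 1.50² + 1.45² + 1.69² = 7.2086
Covariances σ_ij = r_ij · s_i · s_j:
  σ(I1,I2) = 0.60 × 1.50 × 1.45 = 1.3050
  σ(I1,I3) = 0.26 × 1.50 × 1.69 = 0.6591
  σ(I2,I3) = 0.40 × 1.45 × 1.69 = 0.9802
σ²_T = Σσ²ᵢ + 2·Σσ_ij = 7.2086 + 2 × 2.9443 = 13.0972
α = (3/2)·(1 − 7.2086/13.0972) = 0.674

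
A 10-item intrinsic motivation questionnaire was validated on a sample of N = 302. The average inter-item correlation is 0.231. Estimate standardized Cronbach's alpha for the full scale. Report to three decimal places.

α = 0.750

Standardized α = k·r̄ / (1 + (k−1)·r̄) = 10 × 0.231 / (1 + 9 × 0.231)
  = 2.3100 / 3.0790 = 0.750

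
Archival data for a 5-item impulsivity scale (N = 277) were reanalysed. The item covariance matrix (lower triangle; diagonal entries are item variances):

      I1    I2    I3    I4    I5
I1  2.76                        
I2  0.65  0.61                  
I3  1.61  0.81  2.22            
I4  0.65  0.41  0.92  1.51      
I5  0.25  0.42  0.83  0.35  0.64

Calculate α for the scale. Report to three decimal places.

α = 0.801

sum of item variances = 2.76 + 0.61 + 2.22 + 1.51 + 0.64 = 7.74
Σ_{i<j} σ_ij = 6.90
σ²_T = 7.74 + 2 × 6.90 = 21.54
α = (k/(k−1))·(1 − sum of item variances/σ²_T) = (5/4)·(1 − 7.74/21.54) = 0.801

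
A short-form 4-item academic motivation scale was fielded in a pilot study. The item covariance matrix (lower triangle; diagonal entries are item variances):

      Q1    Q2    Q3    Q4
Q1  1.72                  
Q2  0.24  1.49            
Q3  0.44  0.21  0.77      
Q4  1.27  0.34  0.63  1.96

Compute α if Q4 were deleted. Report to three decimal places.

α = 0.464

Remaining items: Q1, Q2, Q3 (k = 3).
Σσᵢ² = 1.72 + 1.49 + 0.77 = 3.98
σ²_total = 3.98 + 2 × 0.89 = 5.76
α (item deleted) = (3/2)·(1 − 3.98/5.76) = 0.464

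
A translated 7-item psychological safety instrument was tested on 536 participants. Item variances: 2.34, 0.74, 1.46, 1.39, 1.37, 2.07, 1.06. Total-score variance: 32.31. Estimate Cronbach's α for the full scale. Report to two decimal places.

α = 0.79

sum of item variances = 2.34 + 0.74 + 1.46 + 1.39 + 1.37 + 2.07 + 1.06 = 10.43
α = (k/(k−1))·(1 − sum of item variances/Var(T)) = (7/6)·(1 − 10.43/32.31) = 0.79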